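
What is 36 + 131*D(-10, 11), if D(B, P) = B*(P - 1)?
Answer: -13064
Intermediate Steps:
D(B, P) = B*(-1 + P)
36 + 131*D(-10, 11) = 36 + 131*(-10*(-1 + 11)) = 36 + 131*(-10*10) = 36 + 131*(-100) = 36 - 13100 = -13064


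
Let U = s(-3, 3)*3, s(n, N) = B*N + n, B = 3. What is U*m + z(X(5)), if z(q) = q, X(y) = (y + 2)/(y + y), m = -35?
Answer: -6293/10 ≈ -629.30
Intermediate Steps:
s(n, N) = n + 3*N (s(n, N) = 3*N + n = n + 3*N)
X(y) = (2 + y)/(2*y) (X(y) = (2 + y)/((2*y)) = (2 + y)*(1/(2*y)) = (2 + y)/(2*y))
U = 18 (U = (-3 + 3*3)*3 = (-3 + 9)*3 = 6*3 = 18)
U*m + z(X(5)) = 18*(-35) + (½)*(2 + 5)/5 = -630 + (½)*(⅕)*7 = -630 + 7/10 = -6293/10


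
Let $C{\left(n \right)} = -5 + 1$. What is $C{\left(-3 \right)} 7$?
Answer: $-28$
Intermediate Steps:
$C{\left(n \right)} = -4$
$C{\left(-3 \right)} 7 = \left(-4\right) 7 = -28$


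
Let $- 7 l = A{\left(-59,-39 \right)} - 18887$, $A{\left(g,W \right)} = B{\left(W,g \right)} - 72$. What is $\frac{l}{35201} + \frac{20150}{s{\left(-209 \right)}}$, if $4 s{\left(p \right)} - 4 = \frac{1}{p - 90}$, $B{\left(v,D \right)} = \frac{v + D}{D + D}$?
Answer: $\frac{70071745427588}{3474585107} \approx 20167.0$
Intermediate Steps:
$B{\left(v,D \right)} = \frac{D + v}{2 D}$
$A{\left(g,W \right)} = -72 + \frac{W + g}{2 g}$ ($A{\left(g,W \right)} = \frac{g + W}{2 g} - 72 = \frac{W + g}{2 g} - 72 = -72 + \frac{W + g}{2 g}$)
$l = \frac{1118532}{413}$ ($l = - \frac{\frac{-39 - -8437}{2 \left(-59\right)} - 18887}{7} = - \frac{\frac{1}{2} \left(- \frac{1}{59}\right) \left(-39 + 8437\right) - 18887}{7} = - \frac{\frac{1}{2} \left(- \frac{1}{59}\right) 8398 - 18887}{7} = - \frac{- \frac{4199}{59} - 18887}{7} = \left(- \frac{1}{7}\right) \left(- \frac{1118532}{59}\right) = \frac{1118532}{413} \approx 2708.3$)
$s{\left(p \right)} = 1 + \frac{1}{4 \left(-90 + p\right)}$ ($s{\left(p \right)} = 1 + \frac{1}{4 \left(p - 90\right)} = 1 + \frac{1}{4 \left(-90 + p\right)}$)
$\frac{l}{35201} + \frac{20150}{s{\left(-209 \right)}} = \frac{1118532}{413 \cdot 35201} + \frac{20150}{\frac{1}{-90 - 209} \left(- \frac{359}{4} - 209\right)} = \frac{1118532}{413} \cdot \frac{1}{35201} + \frac{20150}{\frac{1}{-299} \left(- \frac{1195}{4}\right)} = \frac{1118532}{14538013} + \frac{20150}{\left(- \frac{1}{299}\right) \left(- \frac{1195}{4}\right)} = \frac{1118532}{14538013} + \frac{20150}{\frac{1195}{1196}} = \frac{1118532}{14538013} + 20150 \cdot \frac{1196}{1195} = \frac{1118532}{14538013} + \frac{4819880}{239} = \frac{70071745427588}{3474585107}$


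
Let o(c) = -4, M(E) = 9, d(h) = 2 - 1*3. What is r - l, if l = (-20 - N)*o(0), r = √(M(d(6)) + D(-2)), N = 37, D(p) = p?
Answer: -228 + √7 ≈ -225.35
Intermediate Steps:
d(h) = -1 (d(h) = 2 - 3 = -1)
r = √7 (r = √(9 - 2) = √7 ≈ 2.6458)
l = 228 (l = (-20 - 1*37)*(-4) = (-20 - 37)*(-4) = -57*(-4) = 228)
r - l = √7 - 1*228 = √7 - 228 = -228 + √7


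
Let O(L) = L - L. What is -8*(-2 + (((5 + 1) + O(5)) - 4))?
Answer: 0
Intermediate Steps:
O(L) = 0
-8*(-2 + (((5 + 1) + O(5)) - 4)) = -8*(-2 + (((5 + 1) + 0) - 4)) = -8*(-2 + ((6 + 0) - 4)) = -8*(-2 + (6 - 4)) = -8*(-2 + 2) = -8*0 = 0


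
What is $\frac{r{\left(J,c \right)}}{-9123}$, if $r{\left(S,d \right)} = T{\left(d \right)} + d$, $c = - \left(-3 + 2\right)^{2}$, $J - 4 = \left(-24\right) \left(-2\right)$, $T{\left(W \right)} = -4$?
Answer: $\frac{5}{9123} \approx 0.00054807$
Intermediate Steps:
$J = 52$ ($J = 4 - -48 = 4 + 48 = 52$)
$c = -1$ ($c = - \left(-1\right)^{2} = \left(-1\right) 1 = -1$)
$r{\left(S,d \right)} = -4 + d$
$\frac{r{\left(J,c \right)}}{-9123} = \frac{-4 - 1}{-9123} = \left(-5\right) \left(- \frac{1}{9123}\right) = \frac{5}{9123}$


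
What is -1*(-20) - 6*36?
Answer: -196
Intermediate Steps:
-1*(-20) - 6*36 = 20 - 216 = -196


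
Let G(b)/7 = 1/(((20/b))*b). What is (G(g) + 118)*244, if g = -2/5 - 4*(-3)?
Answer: 144387/5 ≈ 28877.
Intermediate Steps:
g = 58/5 (g = -2*⅕ + 12 = -⅖ + 12 = 58/5 ≈ 11.600)
G(b) = 7/20 (G(b) = 7*(1/(((20/b))*b)) = 7*((b/20)/b) = 7*(1/20) = 7/20)
(G(g) + 118)*244 = (7/20 + 118)*244 = (2367/20)*244 = 144387/5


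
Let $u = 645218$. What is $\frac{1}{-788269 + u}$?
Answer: $- \frac{1}{143051} \approx -6.9905 \cdot 10^{-6}$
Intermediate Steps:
$\frac{1}{-788269 + u} = \frac{1}{-788269 + 645218} = \frac{1}{-143051} = - \frac{1}{143051}$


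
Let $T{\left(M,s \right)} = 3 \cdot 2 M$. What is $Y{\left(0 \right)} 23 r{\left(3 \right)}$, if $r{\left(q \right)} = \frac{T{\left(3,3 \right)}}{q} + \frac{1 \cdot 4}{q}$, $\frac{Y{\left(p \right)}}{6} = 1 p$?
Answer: $0$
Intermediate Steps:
$T{\left(M,s \right)} = 6 M$
$Y{\left(p \right)} = 6 p$ ($Y{\left(p \right)} = 6 \cdot 1 p = 6 p$)
$r{\left(q \right)} = \frac{22}{q}$ ($r{\left(q \right)} = \frac{6 \cdot 3}{q} + \frac{1 \cdot 4}{q} = \frac{18}{q} + \frac{4}{q} = \frac{22}{q}$)
$Y{\left(0 \right)} 23 r{\left(3 \right)} = 6 \cdot 0 \cdot 23 \cdot \frac{22}{3} = 0 \cdot 23 \cdot 22 \cdot \frac{1}{3} = 0 \cdot \frac{22}{3} = 0$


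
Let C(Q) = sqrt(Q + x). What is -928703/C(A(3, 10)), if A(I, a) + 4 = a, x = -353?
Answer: 928703*I*sqrt(347)/347 ≈ 49855.0*I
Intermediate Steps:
A(I, a) = -4 + a
C(Q) = sqrt(-353 + Q) (C(Q) = sqrt(Q - 353) = sqrt(-353 + Q))
-928703/C(A(3, 10)) = -928703/sqrt(-353 + (-4 + 10)) = -928703/sqrt(-353 + 6) = -928703*(-I*sqrt(347)/347) = -(-928703)*I*sqrt(347)/347 = 928703*I*sqrt(347)/347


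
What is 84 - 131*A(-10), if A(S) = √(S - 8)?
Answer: 84 - 393*I*√2 ≈ 84.0 - 555.79*I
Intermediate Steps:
A(S) = √(-8 + S)
84 - 131*A(-10) = 84 - 131*√(-8 - 10) = 84 - 393*I*√2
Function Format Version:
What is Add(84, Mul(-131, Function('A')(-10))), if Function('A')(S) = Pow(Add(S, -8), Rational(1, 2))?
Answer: Add(84, Mul(-393, I, Pow(2, Rational(1, 2)))) ≈ Add(84.000, Mul(-555.79, I))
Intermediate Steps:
Function('A')(S) = Pow(Add(-8, S), Rational(1, 2))
Add(84, Mul(-131, Function('A')(-10))) = Add(84, Mul(-131, Pow(Add(-8, -10), Rational(1, 2)))) = Add(84, Mul(-131, Pow(-18, Rational(1, 2)))) = Add(84, Mul(-131, Mul(3, I, Pow(2, Rational(1, 2))))) = Add(84, Mul(-393, I, Pow(2, Rational(1, 2))))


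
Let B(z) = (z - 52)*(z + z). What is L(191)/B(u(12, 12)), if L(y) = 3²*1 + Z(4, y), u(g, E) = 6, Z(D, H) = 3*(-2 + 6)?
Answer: -7/184 ≈ -0.038043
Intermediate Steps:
Z(D, H) = 12 (Z(D, H) = 3*4 = 12)
B(z) = 2*z*(-52 + z) (B(z) = (-52 + z)*(2*z) = 2*z*(-52 + z))
L(y) = 21 (L(y) = 3²*1 + 12 = 9*1 + 12 = 9 + 12 = 21)
L(191)/B(u(12, 12)) = 21/((2*6*(-52 + 6))) = 21/((2*6*(-46))) = 21/(-552) = 21*(-1/552) = -7/184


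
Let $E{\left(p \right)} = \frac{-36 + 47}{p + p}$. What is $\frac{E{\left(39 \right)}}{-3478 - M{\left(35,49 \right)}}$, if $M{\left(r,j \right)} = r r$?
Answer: $- \frac{11}{366834} \approx -2.9986 \cdot 10^{-5}$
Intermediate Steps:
$M{\left(r,j \right)} = r^{2}$
$E{\left(p \right)} = \frac{11}{2 p}$
$\frac{E{\left(39 \right)}}{-3478 - M{\left(35,49 \right)}} = \frac{\frac{11}{2} \cdot \frac{1}{39}}{-3478 - 35^{2}} = \frac{\frac{11}{2} \cdot \frac{1}{39}}{-3478 - 1225} = \frac{11}{78 \left(-3478 - 1225\right)} = \frac{11}{78 \left(-4703\right)} = \frac{11}{78} \left(- \frac{1}{4703}\right) = - \frac{11}{366834}$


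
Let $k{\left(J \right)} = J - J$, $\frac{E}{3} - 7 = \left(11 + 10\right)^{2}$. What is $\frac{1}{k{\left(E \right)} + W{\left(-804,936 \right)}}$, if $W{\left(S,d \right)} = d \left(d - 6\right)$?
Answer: $\frac{1}{870480} \approx 1.1488 \cdot 10^{-6}$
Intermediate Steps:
$E = 1344$ ($E = 21 + 3 \left(11 + 10\right)^{2} = 21 + 3 \cdot 21^{2} = 21 + 3 \cdot 441 = 21 + 1323 = 1344$)
$W{\left(S,d \right)} = d \left(-6 + d\right)$
$k{\left(J \right)} = 0$
$\frac{1}{k{\left(E \right)} + W{\left(-804,936 \right)}} = \frac{1}{0 + 936 \left(-6 + 936\right)} = \frac{1}{0 + 936 \cdot 930} = \frac{1}{0 + 870480} = \frac{1}{870480}$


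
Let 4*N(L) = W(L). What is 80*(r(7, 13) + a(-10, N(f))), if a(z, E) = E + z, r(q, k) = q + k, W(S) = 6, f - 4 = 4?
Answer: 920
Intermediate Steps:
f = 8 (f = 4 + 4 = 8)
r(q, k) = k + q
N(L) = 3/2 (N(L) = (¼)*6 = 3/2)
80*(r(7, 13) + a(-10, N(f))) = 80*((13 + 7) + (3/2 - 10)) = 80*(20 - 17/2) = 80*(23/2) = 920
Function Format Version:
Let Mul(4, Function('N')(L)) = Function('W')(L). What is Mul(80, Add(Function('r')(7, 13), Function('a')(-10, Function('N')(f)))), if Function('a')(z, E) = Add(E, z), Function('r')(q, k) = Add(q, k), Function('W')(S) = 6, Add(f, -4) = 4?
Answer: 920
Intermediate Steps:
f = 8 (f = Add(4, 4) = 8)
Function('r')(q, k) = Add(k, q)
Function('N')(L) = Rational(3, 2) (Function('N')(L) = Mul(Rational(1, 4), 6) = Rational(3, 2))
Mul(80, Add(Function('r')(7, 13), Function('a')(-10, Function('N')(f)))) = Mul(80, Add(Add(13, 7), Add(Rational(3, 2), -10))) = Mul(80, Add(20, Rational(-17, 2))) = Mul(80, Rational(23, 2)) = 920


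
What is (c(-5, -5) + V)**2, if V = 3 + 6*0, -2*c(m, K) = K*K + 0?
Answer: 361/4 ≈ 90.250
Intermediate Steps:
c(m, K) = -K**2/2 (c(m, K) = -(K*K + 0)/2 = -(K**2 + 0)/2 = -K**2/2)
V = 3 (V = 3 + 0 = 3)
(c(-5, -5) + V)**2 = (-1/2*(-5)**2 + 3)**2 = (-1/2*25 + 3)**2 = (-25/2 + 3)**2 = (-19/2)**2 = 361/4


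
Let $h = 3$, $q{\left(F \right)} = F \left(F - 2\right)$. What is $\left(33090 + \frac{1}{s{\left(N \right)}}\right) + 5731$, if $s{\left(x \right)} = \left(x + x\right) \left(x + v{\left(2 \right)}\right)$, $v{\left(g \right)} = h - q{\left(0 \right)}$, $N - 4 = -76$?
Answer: $\frac{385725457}{9936} \approx 38821.0$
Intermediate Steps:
$N = -72$ ($N = 4 - 76 = -72$)
$q{\left(F \right)} = F \left(-2 + F\right)$
$v{\left(g \right)} = 3$ ($v{\left(g \right)} = 3 - 0 \left(-2 + 0\right) = 3 - 0 \left(-2\right) = 3 - 0 = 3 + 0 = 3$)
$s{\left(x \right)} = 2 x \left(3 + x\right)$ ($s{\left(x \right)} = \left(x + x\right) \left(x + 3\right) = 2 x \left(3 + x\right)$)
$\left(33090 + \frac{1}{s{\left(N \right)}}\right) + 5731 = \left(33090 + \frac{1}{2 \left(-72\right) \left(3 - 72\right)}\right) + 5731 = \left(33090 + \frac{1}{2 \left(-72\right) \left(-69\right)}\right) + 5731 = \left(33090 + \frac{1}{9936}\right) + 5731 = \frac{328782241}{9936} + 5731 = \frac{385725457}{9936}$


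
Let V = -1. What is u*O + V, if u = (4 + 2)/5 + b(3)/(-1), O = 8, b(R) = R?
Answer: -77/5 ≈ -15.400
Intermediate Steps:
u = -9/5 (u = (4 + 2)/5 + 3/(-1) = 6*(1/5) + 3*(-1) = 6/5 - 3 = -9/5 ≈ -1.8000)
u*O + V = -9/5*8 - 1 = -72/5 - 1 = -77/5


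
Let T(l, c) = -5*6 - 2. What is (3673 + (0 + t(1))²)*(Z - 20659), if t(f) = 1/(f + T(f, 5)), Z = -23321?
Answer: -155238580920/961 ≈ -1.6154e+8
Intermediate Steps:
T(l, c) = -32 (T(l, c) = -30 - 2 = -32)
t(f) = 1/(-32 + f) (t(f) = 1/(f - 32) = 1/(-32 + f))
(3673 + (0 + t(1))²)*(Z - 20659) = (3673 + (0 + 1/(-32 + 1))²)*(-23321 - 20659) = (3673 + (0 + 1/(-31))²)*(-43980) = (3673 + (0 - 1/31)²)*(-43980) = (3673 + (-1/31)²)*(-43980) = (3673 + 1/961)*(-43980) = (3529754/961)*(-43980) = -155238580920/961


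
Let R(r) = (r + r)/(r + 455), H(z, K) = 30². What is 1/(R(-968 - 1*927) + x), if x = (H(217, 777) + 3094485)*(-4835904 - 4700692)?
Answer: -144/4250798814161861 ≈ -3.3876e-14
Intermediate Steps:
H(z, K) = 900
R(r) = 2*r/(455 + r) (R(r) = (2*r)/(455 + r) = 2*r/(455 + r))
x = -29519436209460 (x = (900 + 3094485)*(-4835904 - 4700692) = 3095385*(-9536596) = -29519436209460)
1/(R(-968 - 1*927) + x) = 1/(2*(-968 - 1*927)/(455 + (-968 - 1*927)) - 29519436209460) = 1/(2*(-968 - 927)/(455 + (-968 - 927)) - 29519436209460) = 1/(2*(-1895)/(455 - 1895) - 29519436209460) = 1/(2*(-1895)/(-1440) - 29519436209460) = 1/(2*(-1895)*(-1/1440) - 29519436209460) = 1/(379/144 - 29519436209460) = 1/(-4250798814161861/144) = -144/4250798814161861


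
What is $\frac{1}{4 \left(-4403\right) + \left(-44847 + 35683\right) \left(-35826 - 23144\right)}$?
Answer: $\frac{1}{540383468} \approx 1.8505 \cdot 10^{-9}$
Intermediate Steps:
$\frac{1}{4 \left(-4403\right) + \left(-44847 + 35683\right) \left(-35826 - 23144\right)} = \frac{1}{-17612 - -540401080} = \frac{1}{-17612 + 540401080} = \frac{1}{540383468}$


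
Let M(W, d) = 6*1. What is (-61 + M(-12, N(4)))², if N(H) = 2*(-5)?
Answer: 3025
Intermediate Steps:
N(H) = -10
M(W, d) = 6
(-61 + M(-12, N(4)))² = (-61 + 6)² = (-55)² = 3025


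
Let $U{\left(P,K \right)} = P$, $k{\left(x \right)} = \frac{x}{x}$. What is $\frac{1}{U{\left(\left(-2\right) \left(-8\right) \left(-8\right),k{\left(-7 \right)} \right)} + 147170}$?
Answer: $\frac{1}{147042} \approx 6.8008 \cdot 10^{-6}$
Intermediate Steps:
$k{\left(x \right)} = 1$
$\frac{1}{U{\left(\left(-2\right) \left(-8\right) \left(-8\right),k{\left(-7 \right)} \right)} + 147170} = \frac{1}{\left(-2\right) \left(-8\right) \left(-8\right) + 147170} = \frac{1}{16 \left(-8\right) + 147170} = \frac{1}{-128 + 147170} = \frac{1}{147042}$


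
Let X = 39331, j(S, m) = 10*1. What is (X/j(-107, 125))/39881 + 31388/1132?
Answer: 3140592743/112863230 ≈ 27.827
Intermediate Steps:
j(S, m) = 10
(X/j(-107, 125))/39881 + 31388/1132 = (39331/10)/39881 + 31388/1132 = (39331*(⅒))*(1/39881) + 31388*(1/1132) = (39331/10)*(1/39881) + 7847/283 = 39331/398810 + 7847/283 = 3140592743/112863230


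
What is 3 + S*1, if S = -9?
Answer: -6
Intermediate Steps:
3 + S*1 = 3 - 9*1 = 3 - 9 = -6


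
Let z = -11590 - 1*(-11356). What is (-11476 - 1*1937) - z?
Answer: -13179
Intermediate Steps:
z = -234 (z = -11590 + 11356 = -234)
(-11476 - 1*1937) - z = (-11476 - 1*1937) - 1*(-234) = (-11476 - 1937) + 234 = -13413 + 234 = -13179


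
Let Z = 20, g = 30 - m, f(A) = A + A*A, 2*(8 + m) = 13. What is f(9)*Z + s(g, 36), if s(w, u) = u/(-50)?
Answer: 44982/25 ≈ 1799.3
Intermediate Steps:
m = -3/2 (m = -8 + (½)*13 = -8 + 13/2 = -3/2 ≈ -1.5000)
f(A) = A + A²
g = 63/2 (g = 30 - 1*(-3/2) = 30 + 3/2 = 63/2 ≈ 31.500)
s(w, u) = -u/50 (s(w, u) = u*(-1/50) = -u/50)
f(9)*Z + s(g, 36) = (9*(1 + 9))*20 - 1/50*36 = (9*10)*20 - 18/25 = 90*20 - 18/25 = 1800 - 18/25 = 44982/25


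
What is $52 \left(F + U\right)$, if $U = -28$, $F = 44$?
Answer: $832$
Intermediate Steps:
$52 \left(F + U\right) = 52 \left(44 - 28\right) = 52 \cdot 16 = 832$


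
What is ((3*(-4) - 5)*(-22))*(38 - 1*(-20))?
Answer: 21692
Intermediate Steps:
((3*(-4) - 5)*(-22))*(38 - 1*(-20)) = ((-12 - 5)*(-22))*(38 + 20) = -17*(-22)*58 = 374*58 = 21692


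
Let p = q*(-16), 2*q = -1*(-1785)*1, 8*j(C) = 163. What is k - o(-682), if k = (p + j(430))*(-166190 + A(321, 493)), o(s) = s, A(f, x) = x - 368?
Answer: 18944202461/8 ≈ 2.3680e+9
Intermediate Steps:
j(C) = 163/8 (j(C) = (⅛)*163 = 163/8)
A(f, x) = -368 + x
q = 1785/2 (q = (-1*(-1785)*1)/2 = (1785*1)/2 = (½)*1785 = 1785/2 ≈ 892.50)
p = -14280 (p = (1785/2)*(-16) = -14280)
k = 18944197005/8 (k = (-14280 + 163/8)*(-166190 + (-368 + 493)) = -114077*(-166190 + 125)/8 = -114077/8*(-166065) = 18944197005/8 ≈ 2.3680e+9)
k - o(-682) = 18944197005/8 - 1*(-682) = 18944197005/8 + 682 = 18944202461/8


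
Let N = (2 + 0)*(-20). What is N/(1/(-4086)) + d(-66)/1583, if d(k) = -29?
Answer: 258725491/1583 ≈ 1.6344e+5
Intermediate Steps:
N = -40 (N = 2*(-20) = -40)
N/(1/(-4086)) + d(-66)/1583 = -40/(1/(-4086)) - 29/1583 = -40/(-1/4086) - 29*1/1583 = -40*(-4086) - 29/1583 = 163440 - 29/1583 = 258725491/1583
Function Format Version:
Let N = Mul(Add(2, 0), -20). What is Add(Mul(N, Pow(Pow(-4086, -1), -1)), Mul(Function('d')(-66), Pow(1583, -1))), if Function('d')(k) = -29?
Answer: Rational(258725491, 1583) ≈ 1.6344e+5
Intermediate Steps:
N = -40 (N = Mul(2, -20) = -40)
Add(Mul(N, Pow(Pow(-4086, -1), -1)), Mul(Function('d')(-66), Pow(1583, -1))) = Add(Mul(-40, Pow(Pow(-4086, -1), -1)), Mul(-29, Pow(1583, -1))) = Add(Mul(-40, Pow(Rational(-1, 4086), -1)), Mul(-29, Rational(1, 1583))) = Add(Mul(-40, -4086), Rational(-29, 1583)) = Add(163440, Rational(-29, 1583)) = Rational(258725491, 1583)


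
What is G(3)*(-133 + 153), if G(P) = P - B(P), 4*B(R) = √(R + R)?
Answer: 60 - 5*√6 ≈ 47.753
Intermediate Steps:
B(R) = √2*√R/4 (B(R) = √(R + R)/4 = √(2*R)/4 = (√2*√R)/4 = √2*√R/4)
G(P) = P - √2*√P/4
G(3)*(-133 + 153) = (3 - √2*√3/4)*(-133 + 153) = (3 - √6/4)*20 = 60 - 5*√6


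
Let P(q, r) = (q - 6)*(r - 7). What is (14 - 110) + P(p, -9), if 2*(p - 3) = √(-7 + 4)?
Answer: -48 - 8*I*√3 ≈ -48.0 - 13.856*I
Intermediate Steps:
p = 3 + I*√3/2 (p = 3 + √(-7 + 4)/2 = 3 + √(-3)/2 = 3 + (I*√3)/2 = 3 + I*√3/2 ≈ 3.0 + 0.86602*I)
P(q, r) = (-7 + r)*(-6 + q) (P(q, r) = (-6 + q)*(-7 + r) = (-7 + r)*(-6 + q))
(14 - 110) + P(p, -9) = (14 - 110) + (42 - 7*(3 + I*√3/2) - 6*(-9) + (3 + I*√3/2)*(-9)) = -96 + (42 + (-21 - 7*I*√3/2) + 54 + (-27 - 9*I*√3/2)) = -96 + (48 - 8*I*√3) = -48 - 8*I*√3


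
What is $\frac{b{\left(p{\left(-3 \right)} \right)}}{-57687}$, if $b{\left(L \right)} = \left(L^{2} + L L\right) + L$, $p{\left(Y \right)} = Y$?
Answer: $- \frac{5}{19229} \approx -0.00026002$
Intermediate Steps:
$b{\left(L \right)} = L + 2 L^{2}$ ($b{\left(L \right)} = \left(L^{2} + L^{2}\right) + L = 2 L^{2} + L = L + 2 L^{2}$)
$\frac{b{\left(p{\left(-3 \right)} \right)}}{-57687} = \frac{\left(-3\right) \left(1 + 2 \left(-3\right)\right)}{-57687} = - 3 \left(1 - 6\right) \left(- \frac{1}{57687}\right) = \left(-3\right) \left(-5\right) \left(- \frac{1}{57687}\right) = 15 \left(- \frac{1}{57687}\right) = - \frac{5}{19229}$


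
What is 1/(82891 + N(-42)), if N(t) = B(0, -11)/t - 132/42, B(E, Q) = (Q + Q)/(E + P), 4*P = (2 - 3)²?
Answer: 21/1740689 ≈ 1.2064e-5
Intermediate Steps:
P = ¼ (P = (2 - 3)²/4 = (¼)*(-1)² = (¼)*1 = ¼ ≈ 0.25000)
B(E, Q) = 2*Q/(¼ + E) (B(E, Q) = (Q + Q)/(E + ¼) = (2*Q)/(¼ + E) = 2*Q/(¼ + E))
N(t) = -22/7 - 88/t (N(t) = (8*(-11)/(1 + 4*0))/t - 132/42 = (8*(-11)/(1 + 0))/t - 132*1/42 = (8*(-11)/1)/t - 22/7 = (8*(-11)*1)/t - 22/7 = -88/t - 22/7 = -22/7 - 88/t)
1/(82891 + N(-42)) = 1/(82891 + (-22/7 - 88/(-42))) = 1/(82891 + (-22/7 - 88*(-1/42))) = 1/(82891 + (-22/7 + 44/21)) = 1/(82891 - 22/21) = 1/(1740689/21) = 21/1740689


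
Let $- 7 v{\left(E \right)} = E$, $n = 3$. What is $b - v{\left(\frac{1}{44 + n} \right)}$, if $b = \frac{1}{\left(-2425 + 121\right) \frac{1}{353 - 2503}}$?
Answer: $\frac{354827}{379008} \approx 0.9362$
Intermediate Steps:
$v{\left(E \right)} = - \frac{E}{7}$
$b = \frac{1075}{1152}$ ($b = \frac{1}{\left(-2304\right) \frac{1}{-2150}} = \frac{1}{\left(-2304\right) \left(- \frac{1}{2150}\right)} = \frac{1}{\frac{1152}{1075}} = \frac{1075}{1152} \approx 0.93316$)
$b - v{\left(\frac{1}{44 + n} \right)} = \frac{1075}{1152} - - \frac{1}{7 \left(44 + 3\right)} = \frac{1075}{1152} - - \frac{1}{7 \cdot 47} = \frac{1075}{1152} - \left(- \frac{1}{7}\right) \frac{1}{47} = \frac{1075}{1152} - - \frac{1}{329} = \frac{1075}{1152} + \frac{1}{329} = \frac{354827}{379008}$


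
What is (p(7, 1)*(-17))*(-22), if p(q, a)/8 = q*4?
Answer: 83776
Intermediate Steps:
p(q, a) = 32*q (p(q, a) = 8*(q*4) = 8*(4*q) = 32*q)
(p(7, 1)*(-17))*(-22) = ((32*7)*(-17))*(-22) = (224*(-17))*(-22) = -3808*(-22) = 83776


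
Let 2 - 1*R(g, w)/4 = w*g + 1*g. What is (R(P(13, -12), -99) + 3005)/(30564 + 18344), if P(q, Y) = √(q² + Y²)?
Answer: 3013/48908 + 98*√313/12227 ≈ 0.20341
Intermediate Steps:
P(q, Y) = √(Y² + q²)
R(g, w) = 8 - 4*g - 4*g*w (R(g, w) = 8 - 4*(w*g + 1*g) = 8 - 4*(g*w + g) = 8 - 4*(g + g*w) = 8 + (-4*g - 4*g*w) = 8 - 4*g - 4*g*w)
(R(P(13, -12), -99) + 3005)/(30564 + 18344) = ((8 - 4*√((-12)² + 13²) - 4*√((-12)² + 13²)*(-99)) + 3005)/(30564 + 18344) = ((8 - 4*√(144 + 169) - 4*√(144 + 169)*(-99)) + 3005)/48908 = ((8 - 4*√313 - 4*√313*(-99)) + 3005)*(1/48908) = ((8 - 4*√313 + 396*√313) + 3005)*(1/48908) = ((8 + 392*√313) + 3005)*(1/48908) = (3013 + 392*√313)*(1/48908) = 3013/48908 + 98*√313/12227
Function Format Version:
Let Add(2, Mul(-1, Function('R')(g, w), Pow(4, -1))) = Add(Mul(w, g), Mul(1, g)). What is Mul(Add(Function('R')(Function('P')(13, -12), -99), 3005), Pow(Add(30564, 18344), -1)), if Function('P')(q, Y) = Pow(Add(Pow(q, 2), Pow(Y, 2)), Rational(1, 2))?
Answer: Add(Rational(3013, 48908), Mul(Rational(98, 12227), Pow(313, Rational(1, 2)))) ≈ 0.20341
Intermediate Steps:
Function('P')(q, Y) = Pow(Add(Pow(Y, 2), Pow(q, 2)), Rational(1, 2))
Function('R')(g, w) = Add(8, Mul(-4, g), Mul(-4, g, w)) (Function('R')(g, w) = Add(8, Mul(-4, Add(Mul(w, g), Mul(1, g)))) = Add(8, Mul(-4, Add(Mul(g, w), g))) = Add(8, Mul(-4, Add(g, Mul(g, w)))) = Add(8, Add(Mul(-4, g), Mul(-4, g, w))) = Add(8, Mul(-4, g), Mul(-4, g, w)))
Mul(Add(Function('R')(Function('P')(13, -12), -99), 3005), Pow(Add(30564, 18344), -1)) = Mul(Add(Add(8, Mul(-4, Pow(Add(Pow(-12, 2), Pow(13, 2)), Rational(1, 2))), Mul(-4, Pow(Add(Pow(-12, 2), Pow(13, 2)), Rational(1, 2)), -99)), 3005), Pow(Add(30564, 18344), -1)) = Mul(Add(Add(8, Mul(-4, Pow(Add(144, 169), Rational(1, 2))), Mul(-4, Pow(Add(144, 169), Rational(1, 2)), -99)), 3005), Pow(48908, -1)) = Mul(Add(Add(8, Mul(-4, Pow(313, Rational(1, 2))), Mul(-4, Pow(313, Rational(1, 2)), -99)), 3005), Rational(1, 48908)) = Mul(Add(Add(8, Mul(-4, Pow(313, Rational(1, 2))), Mul(396, Pow(313, Rational(1, 2)))), 3005), Rational(1, 48908)) = Mul(Add(Add(8, Mul(392, Pow(313, Rational(1, 2)))), 3005), Rational(1, 48908)) = Mul(Add(3013, Mul(392, Pow(313, Rational(1, 2)))), Rational(1, 48908)) = Add(Rational(3013, 48908), Mul(Rational(98, 12227), Pow(313, Rational(1, 2))))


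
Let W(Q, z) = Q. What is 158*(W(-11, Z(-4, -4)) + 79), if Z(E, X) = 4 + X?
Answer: 10744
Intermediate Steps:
158*(W(-11, Z(-4, -4)) + 79) = 158*(-11 + 79) = 158*68 = 10744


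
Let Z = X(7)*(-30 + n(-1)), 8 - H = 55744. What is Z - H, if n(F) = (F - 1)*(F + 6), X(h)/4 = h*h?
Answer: 47896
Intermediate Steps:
X(h) = 4*h² (X(h) = 4*(h*h) = 4*h²)
H = -55736 (H = 8 - 1*55744 = 8 - 55744 = -55736)
n(F) = (-1 + F)*(6 + F)
Z = -7840 (Z = (4*7²)*(-30 + (-6 + (-1)² + 5*(-1))) = (4*49)*(-30 + (-6 + 1 - 5)) = 196*(-30 - 10) = 196*(-40) = -7840)
Z - H = -7840 - 1*(-55736) = -7840 + 55736 = 47896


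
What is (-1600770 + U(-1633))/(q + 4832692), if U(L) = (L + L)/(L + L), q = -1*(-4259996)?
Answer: -1600769/9092688 ≈ -0.17605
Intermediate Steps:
q = 4259996
U(L) = 1 (U(L) = (2*L)/((2*L)) = (2*L)*(1/(2*L)) = 1)
(-1600770 + U(-1633))/(q + 4832692) = (-1600770 + 1)/(4259996 + 4832692) = -1600769/9092688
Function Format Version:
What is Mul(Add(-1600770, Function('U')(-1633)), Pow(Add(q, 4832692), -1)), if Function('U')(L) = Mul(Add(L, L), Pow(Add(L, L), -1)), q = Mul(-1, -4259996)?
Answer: Rational(-1600769, 9092688) ≈ -0.17605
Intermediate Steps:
q = 4259996
Function('U')(L) = 1 (Function('U')(L) = Mul(Mul(2, L), Pow(Mul(2, L), -1)) = Mul(Mul(2, L), Mul(Rational(1, 2), Pow(L, -1))) = 1)
Mul(Add(-1600770, Function('U')(-1633)), Pow(Add(q, 4832692), -1)) = Mul(Add(-1600770, 1), Pow(Add(4259996, 4832692), -1)) = Mul(-1600769, Pow(9092688, -1)) = Mul(-1600769, Rational(1, 9092688)) = Rational(-1600769, 9092688)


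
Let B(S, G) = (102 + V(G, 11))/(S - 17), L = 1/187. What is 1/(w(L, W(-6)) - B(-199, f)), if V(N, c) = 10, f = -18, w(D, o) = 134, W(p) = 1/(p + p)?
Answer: 27/3632 ≈ 0.0074339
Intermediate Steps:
W(p) = 1/(2*p)
L = 1/187 ≈ 0.0053476
B(S, G) = 112/(-17 + S) (B(S, G) = (102 + 10)/(S - 17) = 112/(-17 + S))
1/(w(L, W(-6)) - B(-199, f)) = 1/(134 - 112/(-17 - 199)) = 1/(134 - 112/(-216)) = 1/(134 - 112*(-1)/216) = 1/(134 - 1*(-14/27)) = 1/(134 + 14/27) = 1/(3632/27) = 27/3632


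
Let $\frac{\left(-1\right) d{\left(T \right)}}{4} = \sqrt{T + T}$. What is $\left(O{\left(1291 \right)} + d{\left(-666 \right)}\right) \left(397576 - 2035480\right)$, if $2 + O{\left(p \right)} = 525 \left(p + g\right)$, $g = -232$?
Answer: $-910630400592 + 39309696 i \sqrt{37} \approx -9.1063 \cdot 10^{11} + 2.3911 \cdot 10^{8} i$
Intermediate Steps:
$O{\left(p \right)} = -121802 + 525 p$ ($O{\left(p \right)} = -2 + 525 \left(p - 232\right) = -2 + 525 \left(-232 + p\right) = -2 + \left(-121800 + 525 p\right) = -121802 + 525 p$)
$d{\left(T \right)} = - 4 \sqrt{2} \sqrt{T}$ ($d{\left(T \right)} = - 4 \sqrt{T + T} = - 4 \sqrt{2 T} = - 4 \sqrt{2} \sqrt{T}$)
$\left(O{\left(1291 \right)} + d{\left(-666 \right)}\right) \left(397576 - 2035480\right) = \left(\left(-121802 + 525 \cdot 1291\right) - 4 \sqrt{2} \sqrt{-666}\right) \left(397576 - 2035480\right) = \left(\left(-121802 + 677775\right) - 4 \sqrt{2} \cdot 3 i \sqrt{74}\right) \left(-1637904\right) = \left(555973 - 24 i \sqrt{37}\right) \left(-1637904\right) = -910630400592 + 39309696 i \sqrt{37}$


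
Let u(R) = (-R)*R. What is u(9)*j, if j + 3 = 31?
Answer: -2268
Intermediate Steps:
j = 28 (j = -3 + 31 = 28)
u(R) = -R²
u(9)*j = -1*9²*28 = -1*81*28 = -81*28 = -2268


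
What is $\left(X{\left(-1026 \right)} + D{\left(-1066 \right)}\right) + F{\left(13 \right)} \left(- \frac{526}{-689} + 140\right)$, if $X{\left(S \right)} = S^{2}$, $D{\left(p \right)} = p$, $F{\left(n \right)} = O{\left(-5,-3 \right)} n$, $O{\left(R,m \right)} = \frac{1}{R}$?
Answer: $\frac{278579664}{265} \approx 1.0512 \cdot 10^{6}$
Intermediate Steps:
$F{\left(n \right)} = - \frac{n}{5}$ ($F{\left(n \right)} = \frac{n}{-5} = - \frac{n}{5}$)
$\left(X{\left(-1026 \right)} + D{\left(-1066 \right)}\right) + F{\left(13 \right)} \left(- \frac{526}{-689} + 140\right) = \left(\left(-1026\right)^{2} - 1066\right) + \left(- \frac{1}{5}\right) 13 \left(- \frac{526}{-689} + 140\right) = \left(1052676 - 1066\right) - \frac{13 \left(\left(-526\right) \left(- \frac{1}{689}\right) + 140\right)}{5} = 1051610 - \frac{13 \left(\frac{526}{689} + 140\right)}{5} = 1051610 - \frac{96986}{265} = \frac{278579664}{265}$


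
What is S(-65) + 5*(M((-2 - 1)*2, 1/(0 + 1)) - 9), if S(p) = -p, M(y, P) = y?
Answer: -10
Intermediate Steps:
S(-65) + 5*(M((-2 - 1)*2, 1/(0 + 1)) - 9) = -1*(-65) + 5*((-2 - 1)*2 - 9) = 65 + 5*(-3*2 - 9) = 65 + 5*(-6 - 9) = 65 + 5*(-15) = 65 - 75 = -10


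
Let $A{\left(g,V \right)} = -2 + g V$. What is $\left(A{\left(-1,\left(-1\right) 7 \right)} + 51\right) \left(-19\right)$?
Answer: $-1064$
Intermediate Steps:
$A{\left(g,V \right)} = -2 + V g$
$\left(A{\left(-1,\left(-1\right) 7 \right)} + 51\right) \left(-19\right) = \left(\left(-2 + \left(-1\right) 7 \left(-1\right)\right) + 51\right) \left(-19\right) = \left(\left(-2 - -7\right) + 51\right) \left(-19\right) = \left(\left(-2 + 7\right) + 51\right) \left(-19\right) = \left(5 + 51\right) \left(-19\right) = 56 \left(-19\right) = -1064$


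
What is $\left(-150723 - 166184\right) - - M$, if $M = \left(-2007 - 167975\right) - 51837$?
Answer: $-538726$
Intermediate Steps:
$M = -221819$ ($M = -169982 - 51837 = -221819$)
$\left(-150723 - 166184\right) - - M = \left(-150723 - 166184\right) - \left(-1\right) \left(-221819\right) = \left(-150723 - 166184\right) - 221819 = -316907 - 221819 = -538726$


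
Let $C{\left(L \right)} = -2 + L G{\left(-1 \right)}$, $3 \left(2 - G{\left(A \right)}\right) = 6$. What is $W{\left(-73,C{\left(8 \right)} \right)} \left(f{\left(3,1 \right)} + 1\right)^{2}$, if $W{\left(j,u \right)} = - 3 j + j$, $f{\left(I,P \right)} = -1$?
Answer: $0$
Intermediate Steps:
$G{\left(A \right)} = 0$ ($G{\left(A \right)} = 2 - 2 = 0$)
$C{\left(L \right)} = -2$ ($C{\left(L \right)} = -2 + L 0 = -2 + 0 = -2$)
$W{\left(j,u \right)} = - 2 j$
$W{\left(-73,C{\left(8 \right)} \right)} \left(f{\left(3,1 \right)} + 1\right)^{2} = \left(-2\right) \left(-73\right) \left(-1 + 1\right)^{2} = 146 \cdot 0^{2} = 146 \cdot 0 = 0$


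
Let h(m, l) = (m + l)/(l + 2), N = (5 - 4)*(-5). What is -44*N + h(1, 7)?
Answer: 1988/9 ≈ 220.89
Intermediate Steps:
N = -5 (N = 1*(-5) = -5)
h(m, l) = (l + m)/(2 + l)
-44*N + h(1, 7) = -44*(-5) + (7 + 1)/(2 + 7) = 220 + 8/9 = 1988/9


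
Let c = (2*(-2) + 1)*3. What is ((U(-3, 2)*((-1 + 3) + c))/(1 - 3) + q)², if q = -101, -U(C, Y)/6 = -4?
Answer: 289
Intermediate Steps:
U(C, Y) = 24 (U(C, Y) = -6*(-4) = 24)
c = -9 (c = (-4 + 1)*3 = -3*3 = -9)
((U(-3, 2)*((-1 + 3) + c))/(1 - 3) + q)² = ((24*((-1 + 3) - 9))/(1 - 3) - 101)² = ((24*(2 - 9))/(-2) - 101)² = ((24*(-7))*(-½) - 101)² = (-168*(-½) - 101)² = (84 - 101)² = (-17)² = 289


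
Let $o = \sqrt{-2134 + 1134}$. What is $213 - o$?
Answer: $213 - 10 i \sqrt{10} \approx 213.0 - 31.623 i$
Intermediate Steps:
$o = 10 i \sqrt{10}$ ($o = \sqrt{-1000} = 10 i \sqrt{10} \approx 31.623 i$)
$213 - o = 213 - 10 i \sqrt{10}$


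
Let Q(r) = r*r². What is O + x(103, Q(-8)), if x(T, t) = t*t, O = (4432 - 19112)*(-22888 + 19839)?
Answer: 45021464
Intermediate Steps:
O = 44759320 (O = -14680*(-3049) = 44759320)
Q(r) = r³
x(T, t) = t²
O + x(103, Q(-8)) = 44759320 + ((-8)³)² = 44759320 + (-512)² = 44759320 + 262144 = 45021464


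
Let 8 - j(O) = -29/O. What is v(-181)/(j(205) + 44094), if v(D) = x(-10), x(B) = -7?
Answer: -1435/9040939 ≈ -0.00015872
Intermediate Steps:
j(O) = 8 + 29/O (j(O) = 8 - (-29)/O = 8 + 29/O)
v(D) = -7
v(-181)/(j(205) + 44094) = -7/((8 + 29/205) + 44094) = -7/(1669/205 + 44094) = -7/9040939/205 = -7*205/9040939 = -1435/9040939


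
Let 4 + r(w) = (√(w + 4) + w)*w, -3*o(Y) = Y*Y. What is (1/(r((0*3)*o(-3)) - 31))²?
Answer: 1/1225 ≈ 0.00081633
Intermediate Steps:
o(Y) = -Y²/3 (o(Y) = -Y*Y/3 = -Y²/3)
r(w) = -4 + w*(w + √(4 + w)) (r(w) = -4 + (√(w + 4) + w)*w = -4 + (√(4 + w) + w)*w = -4 + (w + √(4 + w))*w = -4 + w*(w + √(4 + w)))
(1/(r((0*3)*o(-3)) - 31))² = (1/((-4 + ((0*3)*(-⅓*(-3)²))² + ((0*3)*(-⅓*(-3)²))*√(4 + (0*3)*(-⅓*(-3)²))) - 31))² = (1/((-4 + (0*(-⅓*9))² + (0*(-⅓*9))*√(4 + 0*(-⅓*9))) - 31))² = (1/((-4 + (0*(-3))² + (0*(-3))*√(4 + 0*(-3))) - 31))² = (1/((-4 + 0² + 0*√(4 + 0)) - 31))² = (1/((-4 + 0 + 0*√4) - 31))² = (1/((-4 + 0 + 0*2) - 31))² = (1/((-4 + 0 + 0) - 31))² = (1/(-4 - 31))² = (1/(-35))² = (-1/35)² = 1/1225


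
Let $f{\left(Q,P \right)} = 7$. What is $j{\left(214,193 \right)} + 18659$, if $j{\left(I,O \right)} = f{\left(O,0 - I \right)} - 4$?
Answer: $18662$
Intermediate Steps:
$j{\left(I,O \right)} = 3$ ($j{\left(I,O \right)} = 7 - 4 = 3$)
$j{\left(214,193 \right)} + 18659 = 3 + 18659 = 18662$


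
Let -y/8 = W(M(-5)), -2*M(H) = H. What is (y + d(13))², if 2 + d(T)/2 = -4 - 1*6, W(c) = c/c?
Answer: 1024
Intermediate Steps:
M(H) = -H/2
W(c) = 1
y = -8 (y = -8*1 = -8)
d(T) = -24 (d(T) = -4 + 2*(-4 - 1*6) = -4 + 2*(-4 - 6) = -4 + 2*(-10) = -4 - 20 = -24)
(y + d(13))² = (-8 - 24)² = (-32)² = 1024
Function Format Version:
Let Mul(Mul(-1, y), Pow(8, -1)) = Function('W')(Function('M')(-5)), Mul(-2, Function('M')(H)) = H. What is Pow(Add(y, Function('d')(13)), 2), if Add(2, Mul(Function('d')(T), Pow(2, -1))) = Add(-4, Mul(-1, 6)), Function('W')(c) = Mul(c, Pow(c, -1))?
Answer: 1024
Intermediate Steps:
Function('M')(H) = Mul(Rational(-1, 2), H)
Function('W')(c) = 1
y = -8 (y = Mul(-8, 1) = -8)
Function('d')(T) = -24 (Function('d')(T) = Add(-4, Mul(2, Add(-4, Mul(-1, 6)))) = Add(-4, Mul(2, Add(-4, -6))) = Add(-4, Mul(2, -10)) = Add(-4, -20) = -24)
Pow(Add(y, Function('d')(13)), 2) = Pow(Add(-8, -24), 2) = Pow(-32, 2) = 1024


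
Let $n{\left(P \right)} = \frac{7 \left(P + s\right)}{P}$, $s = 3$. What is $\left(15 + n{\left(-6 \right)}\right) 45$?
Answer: $\frac{1665}{2} \approx 832.5$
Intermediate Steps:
$n{\left(P \right)} = \frac{21 + 7 P}{P}$ ($n{\left(P \right)} = \frac{7 \left(P + 3\right)}{P} = \frac{7 \left(3 + P\right)}{P} = \frac{21 + 7 P}{P}$)
$\left(15 + n{\left(-6 \right)}\right) 45 = \left(15 + \left(7 + \frac{21}{-6}\right)\right) 45 = \left(15 + \left(7 + 21 \left(- \frac{1}{6}\right)\right)\right) 45 = \left(15 + \left(7 - \frac{7}{2}\right)\right) 45 = \left(15 + \frac{7}{2}\right) 45 = \frac{37}{2} \cdot 45 = \frac{1665}{2}$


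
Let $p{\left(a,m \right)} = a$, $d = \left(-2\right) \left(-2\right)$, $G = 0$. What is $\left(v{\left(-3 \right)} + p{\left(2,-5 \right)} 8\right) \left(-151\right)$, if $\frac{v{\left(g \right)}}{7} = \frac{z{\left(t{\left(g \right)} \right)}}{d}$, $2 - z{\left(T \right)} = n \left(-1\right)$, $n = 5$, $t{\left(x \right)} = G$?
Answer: $- \frac{17063}{4} \approx -4265.8$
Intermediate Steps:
$t{\left(x \right)} = 0$
$d = 4$
$z{\left(T \right)} = 7$ ($z{\left(T \right)} = 2 - 5 \left(-1\right) = 2 - -5 = 2 + 5 = 7$)
$v{\left(g \right)} = \frac{49}{4}$ ($v{\left(g \right)} = 7 \cdot \frac{7}{4} = \frac{49}{4}$)
$\left(v{\left(-3 \right)} + p{\left(2,-5 \right)} 8\right) \left(-151\right) = \left(\frac{49}{4} + 2 \cdot 8\right) \left(-151\right) = \left(\frac{49}{4} + 16\right) \left(-151\right) = \frac{113}{4} \left(-151\right) = - \frac{17063}{4}$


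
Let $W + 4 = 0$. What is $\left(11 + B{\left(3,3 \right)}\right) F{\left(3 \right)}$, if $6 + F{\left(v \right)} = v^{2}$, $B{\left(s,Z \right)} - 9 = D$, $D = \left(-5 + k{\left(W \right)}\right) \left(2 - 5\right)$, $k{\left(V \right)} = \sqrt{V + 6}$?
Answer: $105 - 9 \sqrt{2} \approx 92.272$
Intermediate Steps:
$W = -4$ ($W = -4 + 0 = -4$)
$k{\left(V \right)} = \sqrt{6 + V}$
$D = 15 - 3 \sqrt{2}$ ($D = \left(-5 + \sqrt{6 - 4}\right) \left(2 - 5\right) = \left(-5 + \sqrt{2}\right) \left(-3\right) = 15 - 3 \sqrt{2} \approx 10.757$)
$B{\left(s,Z \right)} = 24 - 3 \sqrt{2}$ ($B{\left(s,Z \right)} = 9 + \left(15 - 3 \sqrt{2}\right) = 24 - 3 \sqrt{2}$)
$F{\left(v \right)} = -6 + v^{2}$
$\left(11 + B{\left(3,3 \right)}\right) F{\left(3 \right)} = \left(11 + \left(24 - 3 \sqrt{2}\right)\right) \left(-6 + 3^{2}\right) = \left(35 - 3 \sqrt{2}\right) \left(-6 + 9\right) = \left(35 - 3 \sqrt{2}\right) 3 = 105 - 9 \sqrt{2}$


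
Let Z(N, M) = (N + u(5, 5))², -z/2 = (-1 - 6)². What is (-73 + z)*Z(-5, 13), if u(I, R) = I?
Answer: 0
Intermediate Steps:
z = -98 (z = -2*(-1 - 6)² = -2*(-7)² = -2*49 = -98)
Z(N, M) = (5 + N)² (Z(N, M) = (N + 5)² = (5 + N)²)
(-73 + z)*Z(-5, 13) = (-73 - 98)*(5 - 5)² = -171*0² = -171*0 = 0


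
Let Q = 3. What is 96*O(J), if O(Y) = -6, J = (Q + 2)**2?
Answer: -576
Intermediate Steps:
J = 25 (J = (3 + 2)**2 = 5**2 = 25)
96*O(J) = 96*(-6) = -576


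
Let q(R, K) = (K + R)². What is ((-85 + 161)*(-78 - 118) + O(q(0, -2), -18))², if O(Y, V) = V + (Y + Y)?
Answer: 222188836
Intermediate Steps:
O(Y, V) = V + 2*Y
((-85 + 161)*(-78 - 118) + O(q(0, -2), -18))² = ((-85 + 161)*(-78 - 118) + (-18 + 2*(-2 + 0)²))² = (76*(-196) + (-18 + 2*(-2)²))² = (-14896 + (-18 + 2*4))² = (-14896 + (-18 + 8))² = (-14896 - 10)² = (-14906)² = 222188836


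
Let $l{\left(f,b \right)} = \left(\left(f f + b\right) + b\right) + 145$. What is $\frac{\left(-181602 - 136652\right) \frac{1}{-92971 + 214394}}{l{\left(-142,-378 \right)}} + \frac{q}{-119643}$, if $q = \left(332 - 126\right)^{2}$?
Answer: $- \frac{100788945650006}{284054486620917} \approx -0.35482$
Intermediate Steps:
$q = 42436$ ($q = 206^{2} = 42436$)
$l{\left(f,b \right)} = 145 + f^{2} + 2 b$ ($l{\left(f,b \right)} = \left(\left(f^{2} + b\right) + b\right) + 145 = \left(\left(b + f^{2}\right) + b\right) + 145 = \left(f^{2} + 2 b\right) + 145 = 145 + f^{2} + 2 b$)
$\frac{\left(-181602 - 136652\right) \frac{1}{-92971 + 214394}}{l{\left(-142,-378 \right)}} + \frac{q}{-119643} = \frac{\left(-181602 - 136652\right) \frac{1}{-92971 + 214394}}{145 + \left(-142\right)^{2} + 2 \left(-378\right)} + \frac{42436}{-119643} = \frac{\left(-318254\right) \frac{1}{121423}}{145 + 20164 - 756} + 42436 \left(- \frac{1}{119643}\right) = \frac{\left(-318254\right) \frac{1}{121423}}{19553} - \frac{42436}{119643} = \left(- \frac{318254}{121423}\right) \frac{1}{19553} - \frac{42436}{119643} = - \frac{318254}{2374183919} - \frac{42436}{119643} = - \frac{100788945650006}{284054486620917}$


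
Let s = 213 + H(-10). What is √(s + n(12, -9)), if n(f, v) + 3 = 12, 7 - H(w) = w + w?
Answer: √249 ≈ 15.780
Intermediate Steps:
H(w) = 7 - 2*w (H(w) = 7 - (w + w) = 7 - 2*w)
n(f, v) = 9 (n(f, v) = -3 + 12 = 9)
s = 240 (s = 213 + (7 - 2*(-10)) = 213 + (7 + 20) = 213 + 27 = 240)
√(s + n(12, -9)) = √(240 + 9) = √249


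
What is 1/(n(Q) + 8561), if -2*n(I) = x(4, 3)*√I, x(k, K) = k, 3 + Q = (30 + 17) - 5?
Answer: 8561/73290565 + 2*√39/73290565 ≈ 0.00011698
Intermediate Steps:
Q = 39 (Q = -3 + ((30 + 17) - 5) = -3 + (47 - 5) = -3 + 42 = 39)
n(I) = -2*√I
1/(n(Q) + 8561) = 1/(-2*√39 + 8561) = 1/(8561 - 2*√39)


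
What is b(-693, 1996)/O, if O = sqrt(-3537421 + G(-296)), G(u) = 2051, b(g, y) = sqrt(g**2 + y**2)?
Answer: -I*sqrt(631313142122)/707074 ≈ -1.1237*I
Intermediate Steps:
O = I*sqrt(3535370) (O = sqrt(-3537421 + 2051) = sqrt(-3535370) = I*sqrt(3535370) ≈ 1880.3*I)
b(-693, 1996)/O = sqrt((-693)**2 + 1996**2)/((I*sqrt(3535370))) = sqrt(480249 + 3984016)*(-I*sqrt(3535370)/3535370) = sqrt(4464265)*(-I*sqrt(3535370)/3535370) = -I*sqrt(631313142122)/707074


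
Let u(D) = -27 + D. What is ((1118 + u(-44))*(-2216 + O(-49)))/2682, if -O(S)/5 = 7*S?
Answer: -58283/298 ≈ -195.58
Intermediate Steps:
O(S) = -35*S
((1118 + u(-44))*(-2216 + O(-49)))/2682 = ((1118 + (-27 - 44))*(-2216 - 35*(-49)))/2682 = ((1118 - 71)*(-2216 + 1715))*(1/2682) = (1047*(-501))*(1/2682) = -524547*1/2682 = -58283/298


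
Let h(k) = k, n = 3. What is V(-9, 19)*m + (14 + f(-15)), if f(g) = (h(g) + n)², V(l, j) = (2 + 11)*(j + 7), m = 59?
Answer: 20100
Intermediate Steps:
V(l, j) = 91 + 13*j (V(l, j) = 13*(7 + j) = 91 + 13*j)
f(g) = (3 + g)² (f(g) = (g + 3)² = (3 + g)²)
V(-9, 19)*m + (14 + f(-15)) = (91 + 13*19)*59 + (14 + (3 - 15)²) = (91 + 247)*59 + (14 + (-12)²) = 338*59 + (14 + 144) = 19942 + 158 = 20100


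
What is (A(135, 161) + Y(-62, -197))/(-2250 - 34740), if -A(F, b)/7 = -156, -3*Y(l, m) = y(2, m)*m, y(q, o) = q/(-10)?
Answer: -16183/554850 ≈ -0.029166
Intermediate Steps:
y(q, o) = -q/10 (y(q, o) = q*(-⅒) = -q/10)
Y(l, m) = m/15 (Y(l, m) = -(-⅒*2)*m/3 = -(-1)*m/15 = m/15)
A(F, b) = 1092 (A(F, b) = -7*(-156) = 1092)
(A(135, 161) + Y(-62, -197))/(-2250 - 34740) = (1092 + (1/15)*(-197))/(-2250 - 34740) = (1092 - 197/15)/(-36990) = (16183/15)*(-1/36990) = -16183/554850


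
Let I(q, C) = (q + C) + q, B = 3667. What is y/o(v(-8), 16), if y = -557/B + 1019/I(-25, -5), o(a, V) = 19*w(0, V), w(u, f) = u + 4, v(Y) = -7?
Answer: -941827/3832015 ≈ -0.24578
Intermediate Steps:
w(u, f) = 4 + u
I(q, C) = C + 2*q (I(q, C) = (C + q) + q = C + 2*q)
o(a, V) = 76 (o(a, V) = 19*(4 + 0) = 19*4 = 76)
y = -3767308/201685 (y = -557/3667 + 1019/(-5 + 2*(-25)) = -557*1/3667 + 1019/(-5 - 50) = -557/3667 + 1019/(-55) = -557/3667 + 1019*(-1/55) = -557/3667 - 1019/55 = -3767308/201685 ≈ -18.679)
y/o(v(-8), 16) = -3767308/201685/76 = -3767308/201685*1/76 = -941827/3832015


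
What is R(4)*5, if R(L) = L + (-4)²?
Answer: 100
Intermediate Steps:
R(L) = 16 + L (R(L) = L + 16 = 16 + L)
R(4)*5 = (16 + 4)*5 = 20*5 = 100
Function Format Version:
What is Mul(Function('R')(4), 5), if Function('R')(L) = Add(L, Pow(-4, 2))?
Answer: 100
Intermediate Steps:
Function('R')(L) = Add(16, L) (Function('R')(L) = Add(L, 16) = Add(16, L))
Mul(Function('R')(4), 5) = Mul(Add(16, 4), 5) = Mul(20, 5) = 100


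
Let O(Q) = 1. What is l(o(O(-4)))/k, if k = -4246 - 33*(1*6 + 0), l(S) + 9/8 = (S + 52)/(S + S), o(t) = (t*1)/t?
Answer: -203/35552 ≈ -0.0057099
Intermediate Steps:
o(t) = 1 (o(t) = t/t = 1)
l(S) = -9/8 + (52 + S)/(2*S) (l(S) = -9/8 + (S + 52)/(S + S) = -9/8 + (52 + S)/((2*S)) = -9/8 + (52 + S)*(1/(2*S)) = -9/8 + (52 + S)/(2*S))
k = -4444 (k = -4246 - 33*(6 + 0) = -4246 - 33*6 = -4246 - 1*198 = -4246 - 198 = -4444)
l(o(O(-4)))/k = (-5/8 + 26/1)/(-4444) = (-5/8 + 26*1)*(-1/4444) = (-5/8 + 26)*(-1/4444) = (203/8)*(-1/4444) = -203/35552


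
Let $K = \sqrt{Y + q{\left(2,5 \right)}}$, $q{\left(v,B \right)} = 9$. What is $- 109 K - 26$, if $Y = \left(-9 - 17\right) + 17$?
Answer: $-26$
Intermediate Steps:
$Y = -9$ ($Y = -26 + 17 = -9$)
$K = 0$ ($K = \sqrt{-9 + 9} = \sqrt{0} = 0$)
$- 109 K - 26 = \left(-109\right) 0 - 26 = 0 - 26 = -26$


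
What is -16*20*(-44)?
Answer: 14080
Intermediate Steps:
-16*20*(-44) = -320*(-44) = 14080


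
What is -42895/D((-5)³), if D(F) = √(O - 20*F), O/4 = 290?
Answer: -8579*√915/366 ≈ -709.03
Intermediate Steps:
O = 1160 (O = 4*290 = 1160)
D(F) = √(1160 - 20*F)
-42895/D((-5)³) = -42895*1/(2*√(290 - 5*(-5)³)) = -42895*1/(2*√(290 - 5*(-125))) = -42895*1/(2*√(290 + 625)) = -42895*√915/1830 = -8579*√915/366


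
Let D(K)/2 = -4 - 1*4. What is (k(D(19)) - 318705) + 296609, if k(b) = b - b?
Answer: -22096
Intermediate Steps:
D(K) = -16 (D(K) = 2*(-4 - 1*4) = 2*(-4 - 4) = 2*(-8) = -16)
k(b) = 0
(k(D(19)) - 318705) + 296609 = (0 - 318705) + 296609 = -318705 + 296609 = -22096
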